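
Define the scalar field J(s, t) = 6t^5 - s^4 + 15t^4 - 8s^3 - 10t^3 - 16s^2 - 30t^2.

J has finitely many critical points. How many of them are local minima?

J separates as a function of s plus a function of t, so ∇J=0 decouples.
∂J/∂s = -4s(s + 2)(s + 4) = 0 at s ∈ {-4, -2, 0}; ∂J/∂t = 30t(t - 1)(t + 1)(t + 2) = 0 at t ∈ {-2, -1, 0, 1}.
The Hessian is diagonal: diag(J_ss, J_tt). Second derivatives: J_ss(-4)=-32, J_ss(-2)=16, J_ss(0)=-32; J_tt(-2)=-180, J_tt(-1)=60, J_tt(0)=-60, J_tt(1)=180.
Local minima occur where both diagonal entries positive: (-2, -1), (-2, 1). Count: 2.

2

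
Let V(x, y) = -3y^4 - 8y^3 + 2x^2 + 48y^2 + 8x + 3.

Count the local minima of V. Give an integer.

1

V separates as a function of x plus a function of y, so ∇V=0 decouples.
∂V/∂x = 4(x + 2) = 0 at x ∈ {-2}; ∂V/∂y = -12y(y - 2)(y + 4) = 0 at y ∈ {-4, 0, 2}.
The Hessian is diagonal: diag(V_xx, V_yy). Second derivatives: V_xx(-2)=4; V_yy(-4)=-288, V_yy(0)=96, V_yy(2)=-144.
Local minima occur where both diagonal entries positive: (-2, 0). Count: 1.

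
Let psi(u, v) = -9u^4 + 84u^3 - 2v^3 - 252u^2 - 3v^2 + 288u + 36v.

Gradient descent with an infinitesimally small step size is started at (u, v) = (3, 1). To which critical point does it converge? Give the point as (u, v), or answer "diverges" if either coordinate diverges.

(2, -3)

psi is separable, so gradient descent decouples: u follows -∂psi/∂u, v follows -∂psi/∂v.
∂psi/∂u = -36(u - 4)(u - 2)(u - 1); at u=3 this is 72, so u decreases.
∂psi/∂v = -6(v - 2)(v + 3); at v=1 this is 24, so v decreases.
u converges to its nearest critical value 2 (a local min of the u-part); v converges to -3. The iterate converges to (2, -3).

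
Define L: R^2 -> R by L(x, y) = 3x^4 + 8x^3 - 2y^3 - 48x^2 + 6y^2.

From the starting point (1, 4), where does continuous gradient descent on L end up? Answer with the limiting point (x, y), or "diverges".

diverges

L is separable, so gradient descent decouples: x follows -∂L/∂x, y follows -∂L/∂y.
∂L/∂x = 12x(x - 2)(x + 4); at x=1 this is -60, so x increases.
∂L/∂y = -6y(y - 2); at y=4 this is -48, so y increases.
The y-coordinate has no critical point in that direction and runs off to infinity.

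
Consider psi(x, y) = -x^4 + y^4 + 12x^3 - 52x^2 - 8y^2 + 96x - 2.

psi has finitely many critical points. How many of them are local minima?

2

psi separates as a function of x plus a function of y, so ∇psi=0 decouples.
∂psi/∂x = -4(x - 4)(x - 3)(x - 2) = 0 at x ∈ {2, 3, 4}; ∂psi/∂y = 4y(y - 2)(y + 2) = 0 at y ∈ {-2, 0, 2}.
The Hessian is diagonal: diag(psi_xx, psi_yy). Second derivatives: psi_xx(2)=-8, psi_xx(3)=4, psi_xx(4)=-8; psi_yy(-2)=32, psi_yy(0)=-16, psi_yy(2)=32.
Local minima occur where both diagonal entries positive: (3, -2), (3, 2). Count: 2.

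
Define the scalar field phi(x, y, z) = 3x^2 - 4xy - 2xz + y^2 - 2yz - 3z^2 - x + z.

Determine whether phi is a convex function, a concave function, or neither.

phi is quadratic, so its Hessian is the constant matrix H = [[6, -4, -2], [-4, 2, -2], [-2, -2, -6]].
Leading principal minors: 6, -4, -40.
Neither pattern holds ⇒ H is indefinite ⇒ neither convex nor concave.

neither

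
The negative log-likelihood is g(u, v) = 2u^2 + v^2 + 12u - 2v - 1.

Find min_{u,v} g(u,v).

g(u,v) separates as P(u) + Q(v) − 1, so its minimum is min P + min Q − 1.
P'(u) = 4u + 12 vanishes at u ∈ {-3}; Q'(v) = 2v - 2 vanishes at v ∈ {1}.
Local minima of P (where P''>0): P(-3)=-18. Local minima of Q: Q(1)=-1.
So the global minimum of g is P(-3) + Q(1) − 1 = -18 − 1 − 1 = -20, attained at (-3, 1).

-20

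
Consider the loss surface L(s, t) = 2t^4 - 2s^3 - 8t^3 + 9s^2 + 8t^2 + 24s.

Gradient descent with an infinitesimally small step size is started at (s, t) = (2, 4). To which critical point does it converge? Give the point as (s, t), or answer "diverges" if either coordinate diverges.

(-1, 2)

L is separable, so gradient descent decouples: s follows -∂L/∂s, t follows -∂L/∂t.
∂L/∂s = -6(s - 4)(s + 1); at s=2 this is 36, so s decreases.
∂L/∂t = 8t(t - 2)(t - 1); at t=4 this is 192, so t decreases.
s converges to its nearest critical value -1 (a local min of the s-part); t converges to 2. The iterate converges to (-1, 2).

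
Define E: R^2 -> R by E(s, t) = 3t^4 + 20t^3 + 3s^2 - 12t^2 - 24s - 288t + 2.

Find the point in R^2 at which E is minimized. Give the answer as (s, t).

E(s,t) separates as P(s) + Q(t) + 2, so its minimum is min P + min Q + 2.
P'(s) = 6s - 24 vanishes at s ∈ {4}; Q'(t) = 12(t - 2)(t + 3)(t + 4) vanishes at t ∈ {-4, -3, 2}.
Local minima of P (where P''>0): P(4)=-48. Local minima of Q: Q(-4)=448, Q(2)=-416.
So the global minimum of E is P(4) + Q(2) + 2 = -48 − 416 + 2 = -462, attained at (4, 2).

(4, 2)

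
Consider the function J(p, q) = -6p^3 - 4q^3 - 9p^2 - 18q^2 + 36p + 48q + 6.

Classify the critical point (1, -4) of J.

The mixed partial ∂²J/∂p∂q is 0, so the Hessian at any point is diag(J_pp, J_qq) = diag(-18(2p + 1), -12(2q + 3)).
At (1, -4): H = diag(-54, 60).
The eigenvalues have opposite signs, so H is indefinite: a saddle point.

saddle point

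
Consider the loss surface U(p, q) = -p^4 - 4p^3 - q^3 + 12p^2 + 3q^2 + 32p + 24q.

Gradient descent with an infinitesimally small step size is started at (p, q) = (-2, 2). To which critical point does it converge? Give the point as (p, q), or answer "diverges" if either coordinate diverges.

U is separable, so gradient descent decouples: p follows -∂U/∂p, q follows -∂U/∂q.
∂U/∂p = -4(p - 2)(p + 1)(p + 4); at p=-2 this is -32, so p increases.
∂U/∂q = -3(q - 4)(q + 2); at q=2 this is 24, so q decreases.
p converges to its nearest critical value -1 (a local min of the p-part); q converges to -2. The iterate converges to (-1, -2).

(-1, -2)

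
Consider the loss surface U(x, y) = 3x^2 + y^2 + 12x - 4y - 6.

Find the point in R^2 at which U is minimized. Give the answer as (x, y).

(-2, 2)

U(x,y) separates as P(x) + Q(y) − 6, so its minimum is min P + min Q − 6.
P'(x) = 6x + 12 vanishes at x ∈ {-2}; Q'(y) = 2y - 4 vanishes at y ∈ {2}.
Local minima of P (where P''>0): P(-2)=-12. Local minima of Q: Q(2)=-4.
So the global minimum of U is P(-2) + Q(2) − 6 = -12 − 4 − 6 = -22, attained at (-2, 2).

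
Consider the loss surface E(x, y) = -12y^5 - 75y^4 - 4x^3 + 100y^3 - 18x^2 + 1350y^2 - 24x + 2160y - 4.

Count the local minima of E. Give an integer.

E separates as a function of x plus a function of y, so ∇E=0 decouples.
∂E/∂x = -12(x + 1)(x + 2) = 0 at x ∈ {-2, -1}; ∂E/∂y = -60(y - 3)(y + 1)(y + 3)(y + 4) = 0 at y ∈ {-4, -3, -1, 3}.
The Hessian is diagonal: diag(E_xx, E_yy). Second derivatives: E_xx(-2)=12, E_xx(-1)=-12; E_yy(-4)=1260, E_yy(-3)=-720, E_yy(-1)=1440, E_yy(3)=-10080.
Local minima occur where both diagonal entries positive: (-2, -4), (-2, -1). Count: 2.

2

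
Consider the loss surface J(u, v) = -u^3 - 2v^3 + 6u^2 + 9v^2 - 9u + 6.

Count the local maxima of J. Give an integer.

1

J separates as a function of u plus a function of v, so ∇J=0 decouples.
∂J/∂u = -3(u - 3)(u - 1) = 0 at u ∈ {1, 3}; ∂J/∂v = -6v(v - 3) = 0 at v ∈ {0, 3}.
The Hessian is diagonal: diag(J_uu, J_vv). Second derivatives: J_uu(1)=6, J_uu(3)=-6; J_vv(0)=18, J_vv(3)=-18.
Local maxima occur where both diagonal entries negative: (3, 3). Count: 1.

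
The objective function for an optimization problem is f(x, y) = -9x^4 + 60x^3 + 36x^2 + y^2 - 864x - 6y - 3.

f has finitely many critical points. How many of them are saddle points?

f separates as a function of x plus a function of y, so ∇f=0 decouples.
∂f/∂x = -36(x - 4)(x - 3)(x + 2) = 0 at x ∈ {-2, 3, 4}; ∂f/∂y = 2(y - 3) = 0 at y ∈ {3}.
The Hessian is diagonal: diag(f_xx, f_yy). Second derivatives: f_xx(-2)=-1080, f_xx(3)=180, f_xx(4)=-216; f_yy(3)=2.
Saddle points occur where the two diagonal entries have opposite signs: (-2, 3), (4, 3). Count: 2.

2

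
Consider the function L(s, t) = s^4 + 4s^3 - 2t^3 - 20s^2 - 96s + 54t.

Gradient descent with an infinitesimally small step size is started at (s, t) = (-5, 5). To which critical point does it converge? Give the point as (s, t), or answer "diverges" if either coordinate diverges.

L is separable, so gradient descent decouples: s follows -∂L/∂s, t follows -∂L/∂t.
∂L/∂s = 4(s - 3)(s + 2)(s + 4); at s=-5 this is -96, so s increases.
∂L/∂t = -6(t - 3)(t + 3); at t=5 this is -96, so t increases.
The t-coordinate has no critical point in that direction and runs off to infinity.

diverges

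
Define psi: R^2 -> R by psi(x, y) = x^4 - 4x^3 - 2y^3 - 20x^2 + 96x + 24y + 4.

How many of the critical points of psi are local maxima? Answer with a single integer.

1

psi separates as a function of x plus a function of y, so ∇psi=0 decouples.
∂psi/∂x = 4(x - 4)(x - 2)(x + 3) = 0 at x ∈ {-3, 2, 4}; ∂psi/∂y = -6(y - 2)(y + 2) = 0 at y ∈ {-2, 2}.
The Hessian is diagonal: diag(psi_xx, psi_yy). Second derivatives: psi_xx(-3)=140, psi_xx(2)=-40, psi_xx(4)=56; psi_yy(-2)=24, psi_yy(2)=-24.
Local maxima occur where both diagonal entries negative: (2, 2). Count: 1.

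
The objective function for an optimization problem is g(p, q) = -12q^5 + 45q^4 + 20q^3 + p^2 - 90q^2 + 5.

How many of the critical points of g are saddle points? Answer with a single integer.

2

g separates as a function of p plus a function of q, so ∇g=0 decouples.
∂g/∂p = 2p = 0 at p ∈ {0}; ∂g/∂q = -60q(q - 3)(q - 1)(q + 1) = 0 at q ∈ {-1, 0, 1, 3}.
The Hessian is diagonal: diag(g_pp, g_qq). Second derivatives: g_pp(0)=2; g_qq(-1)=480, g_qq(0)=-180, g_qq(1)=240, g_qq(3)=-1440.
Saddle points occur where the two diagonal entries have opposite signs: (0, 0), (0, 3). Count: 2.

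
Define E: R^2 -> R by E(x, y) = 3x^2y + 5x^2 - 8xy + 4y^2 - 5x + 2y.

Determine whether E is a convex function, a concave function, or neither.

The term 3x^2y is cubic, so the Hessian is not constant.
∂²E/∂x² = 6y + 10, which takes both signs as y varies (negative for sufficiently negative y). A diagonal entry of the Hessian changing sign means the Hessian is neither positive- nor negative-semidefinite on all of R^2.

neither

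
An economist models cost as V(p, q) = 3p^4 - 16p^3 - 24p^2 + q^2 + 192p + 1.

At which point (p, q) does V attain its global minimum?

V(p,q) separates as A(p) + B(q) + 1, so its minimum is min A + min B + 1.
A'(p) = 12(p - 4)(p - 2)(p + 2) vanishes at p ∈ {-2, 2, 4}; B'(q) = 2q vanishes at q ∈ {0}.
Local minima of A (where A''>0): A(-2)=-304, A(4)=128. Local minima of B: B(0)=0.
So the global minimum of V is A(-2) + B(0) + 1 = -304 + 0 + 1 = -303, attained at (-2, 0).

(-2, 0)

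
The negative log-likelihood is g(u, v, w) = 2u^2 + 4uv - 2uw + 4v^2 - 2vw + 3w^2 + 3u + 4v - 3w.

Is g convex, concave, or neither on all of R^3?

g is quadratic, so its Hessian is the constant matrix H = [[4, 4, -2], [4, 8, -2], [-2, -2, 6]].
Leading principal minors: 4, 16, 80.
All positive ⇒ H ≻ 0 ⇒ convex.

convex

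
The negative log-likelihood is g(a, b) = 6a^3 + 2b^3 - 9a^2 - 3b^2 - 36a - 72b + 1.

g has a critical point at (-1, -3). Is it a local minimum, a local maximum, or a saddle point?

local maximum

The mixed partial ∂²g/∂a∂b is 0, so the Hessian at any point is diag(g_aa, g_bb) = diag(18(2a - 1), 6(2b - 1)).
At (-1, -3): H = diag(-54, -42).
Both eigenvalues are negative, so H is negative definite: a local maximum.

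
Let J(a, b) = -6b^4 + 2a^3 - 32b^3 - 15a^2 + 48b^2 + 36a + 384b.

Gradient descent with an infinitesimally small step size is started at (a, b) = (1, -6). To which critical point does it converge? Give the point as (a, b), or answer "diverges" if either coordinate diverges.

J is separable, so gradient descent decouples: a follows -∂J/∂a, b follows -∂J/∂b.
∂J/∂a = 6(a - 3)(a - 2); at a=1 this is 12, so a decreases.
∂J/∂b = -24(b - 2)(b + 2)(b + 4); at b=-6 this is 1536, so b decreases.
The a-coordinate has no critical point in that direction and runs off to infinity.

diverges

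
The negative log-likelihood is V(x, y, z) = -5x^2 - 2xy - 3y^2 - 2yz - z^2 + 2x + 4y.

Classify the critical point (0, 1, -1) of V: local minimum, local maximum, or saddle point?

The Hessian is constant: H = [[-10, -2, 0], [-2, -6, -2], [0, -2, -2]].
Leading principal minors: Δ₁ = -10, Δ₂ = 56, Δ₃ = -72.
The minors alternate sign starting negative (−, +, −), so H is negative definite: a local maximum.

local maximum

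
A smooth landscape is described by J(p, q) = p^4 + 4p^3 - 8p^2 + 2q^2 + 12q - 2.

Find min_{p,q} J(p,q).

-148

J(p,q) separates as A(p) + B(q) − 2, so its minimum is min A + min B − 2.
A'(p) = 4p(p - 1)(p + 4) vanishes at p ∈ {-4, 0, 1}; B'(q) = 4q + 12 vanishes at q ∈ {-3}.
Local minima of A (where A''>0): A(-4)=-128, A(1)=-3. Local minima of B: B(-3)=-18.
So the global minimum of J is A(-4) + B(-3) − 2 = -128 − 18 − 2 = -148, attained at (-4, -3).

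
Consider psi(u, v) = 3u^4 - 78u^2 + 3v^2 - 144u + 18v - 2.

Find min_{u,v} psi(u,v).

-1085

psi(u,v) separates as P(u) + Q(v) − 2, so its minimum is min P + min Q − 2.
P'(u) = 12(u - 4)(u + 1)(u + 3) vanishes at u ∈ {-3, -1, 4}; Q'(v) = 6v + 18 vanishes at v ∈ {-3}.
Local minima of P (where P''>0): P(-3)=-27, P(4)=-1056. Local minima of Q: Q(-3)=-27.
So the global minimum of psi is P(4) + Q(-3) − 2 = -1056 − 27 − 2 = -1085, attained at (4, -3).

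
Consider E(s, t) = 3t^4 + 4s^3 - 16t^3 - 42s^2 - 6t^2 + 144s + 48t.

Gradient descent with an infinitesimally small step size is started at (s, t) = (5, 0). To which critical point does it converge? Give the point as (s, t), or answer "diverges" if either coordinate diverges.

(4, -1)

E is separable, so gradient descent decouples: s follows -∂E/∂s, t follows -∂E/∂t.
∂E/∂s = 12(s - 4)(s - 3); at s=5 this is 24, so s decreases.
∂E/∂t = 12(t - 4)(t - 1)(t + 1); at t=0 this is 48, so t decreases.
s converges to its nearest critical value 4 (a local min of the s-part); t converges to -1. The iterate converges to (4, -1).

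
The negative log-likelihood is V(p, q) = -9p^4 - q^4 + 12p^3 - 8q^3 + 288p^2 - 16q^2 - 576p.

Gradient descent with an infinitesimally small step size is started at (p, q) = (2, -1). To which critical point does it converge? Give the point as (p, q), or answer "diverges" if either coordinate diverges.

(1, -2)

V is separable, so gradient descent decouples: p follows -∂V/∂p, q follows -∂V/∂q.
∂V/∂p = -36(p - 4)(p - 1)(p + 4); at p=2 this is 432, so p decreases.
∂V/∂q = -4q(q + 2)(q + 4); at q=-1 this is 12, so q decreases.
p converges to its nearest critical value 1 (a local min of the p-part); q converges to -2. The iterate converges to (1, -2).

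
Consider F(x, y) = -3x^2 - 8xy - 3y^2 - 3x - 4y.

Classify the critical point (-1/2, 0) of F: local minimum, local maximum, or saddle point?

The Hessian of F is constant: H = [[-6, -8], [-8, -6]].
det(H) = (-6)·(-6) − (-8)² = -28.
Since det(H) < 0, H is indefinite and the critical point is a saddle point.

saddle point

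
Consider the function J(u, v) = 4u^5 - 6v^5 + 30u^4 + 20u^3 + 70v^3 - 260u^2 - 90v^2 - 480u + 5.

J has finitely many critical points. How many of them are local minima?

J separates as a function of u plus a function of v, so ∇J=0 decouples.
∂J/∂u = 20(u - 2)(u + 1)(u + 3)(u + 4) = 0 at u ∈ {-4, -3, -1, 2}; ∂J/∂v = -30v(v - 2)(v - 1)(v + 3) = 0 at v ∈ {-3, 0, 1, 2}.
The Hessian is diagonal: diag(J_uu, J_vv). Second derivatives: J_uu(-4)=-360, J_uu(-3)=200, J_uu(-1)=-360, J_uu(2)=1800; J_vv(-3)=1800, J_vv(0)=-180, J_vv(1)=120, J_vv(2)=-300.
Local minima occur where both diagonal entries positive: (-3, -3), (-3, 1), (2, -3), (2, 1). Count: 4.

4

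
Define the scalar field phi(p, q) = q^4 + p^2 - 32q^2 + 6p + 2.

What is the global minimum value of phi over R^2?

phi(p,q) separates as A(p) + B(q) + 2, so its minimum is min A + min B + 2.
A'(p) = 2p + 6 vanishes at p ∈ {-3}; B'(q) = 4q(q - 4)(q + 4) vanishes at q ∈ {-4, 0, 4}.
Local minima of A (where A''>0): A(-3)=-9. Local minima of B: B(-4)=-256, B(4)=-256.
So the global minimum of phi is A(-3) + B(-4) + 2 = -9 − 256 + 2 = -263, attained at (-3, -4).

-263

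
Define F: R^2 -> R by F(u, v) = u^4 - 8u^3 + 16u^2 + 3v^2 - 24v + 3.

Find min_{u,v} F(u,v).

F(u,v) separates as P(u) + Q(v) + 3, so its minimum is min P + min Q + 3.
P'(u) = 4u(u - 4)(u - 2) vanishes at u ∈ {0, 2, 4}; Q'(v) = 6v - 24 vanishes at v ∈ {4}.
Local minima of P (where P''>0): P(0)=0, P(4)=0. Local minima of Q: Q(4)=-48.
So the global minimum of F is P(0) + Q(4) + 3 = 0 − 48 + 3 = -45, attained at (0, 4).

-45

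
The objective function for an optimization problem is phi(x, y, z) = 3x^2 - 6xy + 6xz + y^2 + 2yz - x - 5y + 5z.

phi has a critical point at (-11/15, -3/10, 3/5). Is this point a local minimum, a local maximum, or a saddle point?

saddle point

The Hessian is constant: H = [[6, -6, 6], [-6, 2, 2], [6, 2, 0]].
Leading principal minors: Δ₁ = 6, Δ₂ = -24, Δ₃ = -240.
The minors fit neither the all-positive nor the alternating-sign pattern, so H is indefinite: a saddle point.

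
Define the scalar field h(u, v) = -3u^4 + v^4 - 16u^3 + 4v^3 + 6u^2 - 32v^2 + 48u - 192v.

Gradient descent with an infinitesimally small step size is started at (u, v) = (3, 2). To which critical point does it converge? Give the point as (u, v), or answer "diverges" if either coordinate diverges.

diverges

h is separable, so gradient descent decouples: u follows -∂h/∂u, v follows -∂h/∂v.
∂h/∂u = -12(u - 1)(u + 1)(u + 4); at u=3 this is -672, so u increases.
∂h/∂v = 4(v - 4)(v + 3)(v + 4); at v=2 this is -240, so v increases.
The u-coordinate has no critical point in that direction and runs off to infinity.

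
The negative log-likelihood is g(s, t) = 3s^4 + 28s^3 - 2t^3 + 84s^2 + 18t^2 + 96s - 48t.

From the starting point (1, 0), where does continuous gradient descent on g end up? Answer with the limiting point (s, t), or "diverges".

(-1, 2)

g is separable, so gradient descent decouples: s follows -∂g/∂s, t follows -∂g/∂t.
∂g/∂s = 12(s + 1)(s + 2)(s + 4); at s=1 this is 360, so s decreases.
∂g/∂t = -6(t - 4)(t - 2); at t=0 this is -48, so t increases.
s converges to its nearest critical value -1 (a local min of the s-part); t converges to 2. The iterate converges to (-1, 2).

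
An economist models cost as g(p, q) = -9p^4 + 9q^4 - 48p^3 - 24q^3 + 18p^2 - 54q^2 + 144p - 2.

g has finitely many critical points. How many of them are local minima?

g separates as a function of p plus a function of q, so ∇g=0 decouples.
∂g/∂p = -36(p - 1)(p + 1)(p + 4) = 0 at p ∈ {-4, -1, 1}; ∂g/∂q = 36q(q - 3)(q + 1) = 0 at q ∈ {-1, 0, 3}.
The Hessian is diagonal: diag(g_pp, g_qq). Second derivatives: g_pp(-4)=-540, g_pp(-1)=216, g_pp(1)=-360; g_qq(-1)=144, g_qq(0)=-108, g_qq(3)=432.
Local minima occur where both diagonal entries positive: (-1, -1), (-1, 3). Count: 2.

2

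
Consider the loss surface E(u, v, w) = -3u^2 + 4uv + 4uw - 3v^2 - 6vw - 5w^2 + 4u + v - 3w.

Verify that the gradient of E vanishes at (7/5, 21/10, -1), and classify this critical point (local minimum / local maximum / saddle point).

∇E = (-6u + 4v + 4w + 4, 4u - 6v - 6w + 1, 4u - 6v - 10w - 3); substituting (7/5, 21/10, -1) gives ∇E = (0, 0, 0), so (7/5, 21/10, -1) is indeed a critical point.
The Hessian is constant: H = [[-6, 4, 4], [4, -6, -6], [4, -6, -10]].
Leading principal minors: Δ₁ = -6, Δ₂ = 20, Δ₃ = -80.
The minors alternate sign starting negative (−, +, −), so H is negative definite: a local maximum.

local maximum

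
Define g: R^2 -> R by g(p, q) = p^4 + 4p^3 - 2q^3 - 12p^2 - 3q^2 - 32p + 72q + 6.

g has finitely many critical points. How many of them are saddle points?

3

g separates as a function of p plus a function of q, so ∇g=0 decouples.
∂g/∂p = 4(p - 2)(p + 1)(p + 4) = 0 at p ∈ {-4, -1, 2}; ∂g/∂q = -6(q - 3)(q + 4) = 0 at q ∈ {-4, 3}.
The Hessian is diagonal: diag(g_pp, g_qq). Second derivatives: g_pp(-4)=72, g_pp(-1)=-36, g_pp(2)=72; g_qq(-4)=42, g_qq(3)=-42.
Saddle points occur where the two diagonal entries have opposite signs: (-4, 3), (-1, -4), (2, 3). Count: 3.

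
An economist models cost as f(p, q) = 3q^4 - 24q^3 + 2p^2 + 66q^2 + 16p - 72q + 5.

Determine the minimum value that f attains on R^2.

-54

f(p,q) separates as A(p) + B(q) + 5, so its minimum is min A + min B + 5.
A'(p) = 4p + 16 vanishes at p ∈ {-4}; B'(q) = 12(q - 3)(q - 2)(q - 1) vanishes at q ∈ {1, 2, 3}.
Local minima of A (where A''>0): A(-4)=-32. Local minima of B: B(1)=-27, B(3)=-27.
So the global minimum of f is A(-4) + B(1) + 5 = -32 − 27 + 5 = -54, attained at (-4, 1).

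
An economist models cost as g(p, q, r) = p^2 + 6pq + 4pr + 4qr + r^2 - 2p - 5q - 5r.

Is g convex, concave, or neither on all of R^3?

g is quadratic, so its Hessian is the constant matrix H = [[2, 6, 4], [6, 0, 4], [4, 4, 2]].
Leading principal minors: 2, -36, 88.
Neither pattern holds ⇒ H is indefinite ⇒ neither convex nor concave.

neither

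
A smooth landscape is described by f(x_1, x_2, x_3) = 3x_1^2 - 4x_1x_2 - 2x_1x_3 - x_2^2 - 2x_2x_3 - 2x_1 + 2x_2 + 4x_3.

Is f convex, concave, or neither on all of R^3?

f is quadratic, so its Hessian is the constant matrix H = [[6, -4, -2], [-4, -2, -2], [-2, -2, 0]].
Leading principal minors: 6, -28, -48.
Neither pattern holds ⇒ H is indefinite ⇒ neither convex nor concave.

neither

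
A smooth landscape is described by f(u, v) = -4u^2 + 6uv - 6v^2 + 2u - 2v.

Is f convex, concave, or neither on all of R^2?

concave

f is quadratic, so its Hessian is the constant matrix H = [[-8, 6], [6, -12]].
det(H) = 60, tr(H) = -20.
det(H) > 0 and tr(H) < 0, so H is negative definite everywhere: concave.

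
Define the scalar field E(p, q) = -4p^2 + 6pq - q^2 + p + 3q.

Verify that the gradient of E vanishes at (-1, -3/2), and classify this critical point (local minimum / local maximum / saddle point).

saddle point

∇E = (-8p + 6q + 1, 6p - 2q + 3); substituting (-1, -3/2) gives ∇E = (0, 0), so (-1, -3/2) is indeed a critical point.
The Hessian of E is constant: H = [[-8, 6], [6, -2]].
det(H) = (-8)·(-2) − 6² = -20.
Since det(H) < 0, H is indefinite and the critical point is a saddle point.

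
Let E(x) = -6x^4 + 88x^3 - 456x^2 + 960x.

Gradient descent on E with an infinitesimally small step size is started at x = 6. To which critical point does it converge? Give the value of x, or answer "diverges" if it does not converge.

diverges

E'(x) = -24(x - 5)(x - 4)(x - 2), so E'(6) = -192.
Gradient descent moves in the -E' direction, i.e. x is increasing.
There is no critical point above x=6, and E' keeps the same sign, so the iterate runs off to +∞.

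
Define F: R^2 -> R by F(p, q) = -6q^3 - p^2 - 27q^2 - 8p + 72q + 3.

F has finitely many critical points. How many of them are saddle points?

1

F separates as a function of p plus a function of q, so ∇F=0 decouples.
∂F/∂p = -2(p + 4) = 0 at p ∈ {-4}; ∂F/∂q = -18(q - 1)(q + 4) = 0 at q ∈ {-4, 1}.
The Hessian is diagonal: diag(F_pp, F_qq). Second derivatives: F_pp(-4)=-2; F_qq(-4)=90, F_qq(1)=-90.
Saddle points occur where the two diagonal entries have opposite signs: (-4, -4). Count: 1.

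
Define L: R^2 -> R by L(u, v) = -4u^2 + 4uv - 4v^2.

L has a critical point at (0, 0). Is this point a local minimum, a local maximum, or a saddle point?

local maximum

The Hessian of L is constant: H = [[-8, 4], [4, -8]].
det(H) = (-8)·(-8) − 4² = 48.
det(H) > 0 and tr(H) = -16 < 0, so H is negative definite and the point is a local maximum.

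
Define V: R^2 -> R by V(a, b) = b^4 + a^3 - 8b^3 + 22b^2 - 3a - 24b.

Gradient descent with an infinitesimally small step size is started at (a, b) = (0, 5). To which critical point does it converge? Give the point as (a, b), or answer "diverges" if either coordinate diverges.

V is separable, so gradient descent decouples: a follows -∂V/∂a, b follows -∂V/∂b.
∂V/∂a = 3(a - 1)(a + 1); at a=0 this is -3, so a increases.
∂V/∂b = 4(b - 3)(b - 2)(b - 1); at b=5 this is 96, so b decreases.
a converges to its nearest critical value 1 (a local min of the a-part); b converges to 3. The iterate converges to (1, 3).

(1, 3)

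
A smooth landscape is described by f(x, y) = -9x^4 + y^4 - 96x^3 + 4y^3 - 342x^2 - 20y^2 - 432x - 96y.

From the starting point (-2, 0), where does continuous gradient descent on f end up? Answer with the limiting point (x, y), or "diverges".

f is separable, so gradient descent decouples: x follows -∂f/∂x, y follows -∂f/∂y.
∂f/∂x = -36(x + 1)(x + 3)(x + 4); at x=-2 this is 72, so x decreases.
∂f/∂y = 4(y - 3)(y + 2)(y + 4); at y=0 this is -96, so y increases.
x converges to its nearest critical value -3 (a local min of the x-part); y converges to 3. The iterate converges to (-3, 3).

(-3, 3)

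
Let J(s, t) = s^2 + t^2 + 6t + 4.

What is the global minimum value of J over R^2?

J(s,t) separates as P(s) + Q(t) + 4, so its minimum is min P + min Q + 4.
P'(s) = 2s vanishes at s ∈ {0}; Q'(t) = 2(t + 3) vanishes at t ∈ {-3}.
Local minima of P (where P''>0): P(0)=0. Local minima of Q: Q(-3)=-9.
So the global minimum of J is P(0) + Q(-3) + 4 = 0 − 9 + 4 = -5, attained at (0, -3).

-5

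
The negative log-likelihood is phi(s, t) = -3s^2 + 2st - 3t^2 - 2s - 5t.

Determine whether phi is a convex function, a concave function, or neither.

phi is quadratic, so its Hessian is the constant matrix H = [[-6, 2], [2, -6]].
det(H) = 32, tr(H) = -12.
det(H) > 0 and tr(H) < 0, so H is negative definite everywhere: concave.

concave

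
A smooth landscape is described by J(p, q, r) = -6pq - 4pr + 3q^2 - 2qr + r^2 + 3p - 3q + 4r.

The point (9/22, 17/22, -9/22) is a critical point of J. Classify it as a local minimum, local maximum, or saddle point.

The Hessian is constant: H = [[0, -6, -4], [-6, 6, -2], [-4, -2, 2]].
Leading principal minors: Δ₁ = 0, Δ₂ = -36, Δ₃ = -264.
The minors fit neither the all-positive nor the alternating-sign pattern, so H is indefinite: a saddle point.

saddle point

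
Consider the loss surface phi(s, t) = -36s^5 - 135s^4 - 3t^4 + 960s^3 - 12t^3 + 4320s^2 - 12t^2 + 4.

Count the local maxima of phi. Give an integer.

phi separates as a function of s plus a function of t, so ∇phi=0 decouples.
∂phi/∂s = -180s(s - 4)(s + 3)(s + 4) = 0 at s ∈ {-4, -3, 0, 4}; ∂phi/∂t = -12t(t + 1)(t + 2) = 0 at t ∈ {-2, -1, 0}.
The Hessian is diagonal: diag(phi_ss, phi_tt). Second derivatives: phi_ss(-4)=5760, phi_ss(-3)=-3780, phi_ss(0)=8640, phi_ss(4)=-40320; phi_tt(-2)=-24, phi_tt(-1)=12, phi_tt(0)=-24.
Local maxima occur where both diagonal entries negative: (-3, -2), (-3, 0), (4, -2), (4, 0). Count: 4.

4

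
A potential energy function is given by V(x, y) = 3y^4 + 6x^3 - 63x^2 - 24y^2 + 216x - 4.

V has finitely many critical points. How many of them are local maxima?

V separates as a function of x plus a function of y, so ∇V=0 decouples.
∂V/∂x = 18(x - 4)(x - 3) = 0 at x ∈ {3, 4}; ∂V/∂y = 12y(y - 2)(y + 2) = 0 at y ∈ {-2, 0, 2}.
The Hessian is diagonal: diag(V_xx, V_yy). Second derivatives: V_xx(3)=-18, V_xx(4)=18; V_yy(-2)=96, V_yy(0)=-48, V_yy(2)=96.
Local maxima occur where both diagonal entries negative: (3, 0). Count: 1.

1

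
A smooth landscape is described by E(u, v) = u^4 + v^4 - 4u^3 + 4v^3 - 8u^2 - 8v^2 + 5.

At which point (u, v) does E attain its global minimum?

(4, -4)

E(u,v) separates as P(u) + Q(v) + 5, so its minimum is min P + min Q + 5.
P'(u) = 4u(u - 4)(u + 1) vanishes at u ∈ {-1, 0, 4}; Q'(v) = 4v(v - 1)(v + 4) vanishes at v ∈ {-4, 0, 1}.
Local minima of P (where P''>0): P(-1)=-3, P(4)=-128. Local minima of Q: Q(-4)=-128, Q(1)=-3.
So the global minimum of E is P(4) + Q(-4) + 5 = -128 − 128 + 5 = -251, attained at (4, -4).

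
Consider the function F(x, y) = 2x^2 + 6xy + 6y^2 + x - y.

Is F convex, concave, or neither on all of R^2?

F is quadratic, so its Hessian is the constant matrix H = [[4, 6], [6, 12]].
det(H) = 12, tr(H) = 16.
det(H) > 0 and tr(H) > 0, so H is positive definite everywhere: convex.

convex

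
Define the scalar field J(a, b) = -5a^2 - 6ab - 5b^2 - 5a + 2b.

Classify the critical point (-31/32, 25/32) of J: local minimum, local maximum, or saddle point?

local maximum

The Hessian of J is constant: H = [[-10, -6], [-6, -10]].
det(H) = (-10)·(-10) − (-6)² = 64.
det(H) > 0 and tr(H) = -20 < 0, so H is negative definite and the point is a local maximum.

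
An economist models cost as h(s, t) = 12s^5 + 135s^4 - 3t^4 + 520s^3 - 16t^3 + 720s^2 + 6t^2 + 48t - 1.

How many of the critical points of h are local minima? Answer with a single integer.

h separates as a function of s plus a function of t, so ∇h=0 decouples.
∂h/∂s = 60s(s + 2)(s + 3)(s + 4) = 0 at s ∈ {-4, -3, -2, 0}; ∂h/∂t = -12(t - 1)(t + 1)(t + 4) = 0 at t ∈ {-4, -1, 1}.
The Hessian is diagonal: diag(h_ss, h_tt). Second derivatives: h_ss(-4)=-480, h_ss(-3)=180, h_ss(-2)=-240, h_ss(0)=1440; h_tt(-4)=-180, h_tt(-1)=72, h_tt(1)=-120.
Local minima occur where both diagonal entries positive: (-3, -1), (0, -1). Count: 2.

2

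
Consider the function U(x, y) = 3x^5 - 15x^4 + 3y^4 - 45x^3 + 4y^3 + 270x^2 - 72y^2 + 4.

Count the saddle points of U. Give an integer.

U separates as a function of x plus a function of y, so ∇U=0 decouples.
∂U/∂x = 15x(x - 4)(x - 3)(x + 3) = 0 at x ∈ {-3, 0, 3, 4}; ∂U/∂y = 12y(y - 3)(y + 4) = 0 at y ∈ {-4, 0, 3}.
The Hessian is diagonal: diag(U_xx, U_yy). Second derivatives: U_xx(-3)=-1890, U_xx(0)=540, U_xx(3)=-270, U_xx(4)=420; U_yy(-4)=336, U_yy(0)=-144, U_yy(3)=252.
Saddle points occur where the two diagonal entries have opposite signs: (-3, -4), (-3, 3), (0, 0), (3, -4), (3, 3), (4, 0). Count: 6.

6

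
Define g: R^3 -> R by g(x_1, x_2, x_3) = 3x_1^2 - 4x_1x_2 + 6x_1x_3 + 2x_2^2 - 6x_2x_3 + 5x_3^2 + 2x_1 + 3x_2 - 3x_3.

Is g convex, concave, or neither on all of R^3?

convex

g is quadratic, so its Hessian is the constant matrix H = [[6, -4, 6], [-4, 4, -6], [6, -6, 10]].
Leading principal minors: 6, 8, 8.
All positive ⇒ H ≻ 0 ⇒ convex.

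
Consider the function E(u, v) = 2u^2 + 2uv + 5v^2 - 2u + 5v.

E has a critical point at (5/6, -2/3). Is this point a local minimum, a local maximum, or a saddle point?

local minimum

The Hessian of E is constant: H = [[4, 2], [2, 10]].
det(H) = 4·10 − 2² = 36.
det(H) > 0 and tr(H) = 14 > 0, so H is positive definite and the point is a local minimum.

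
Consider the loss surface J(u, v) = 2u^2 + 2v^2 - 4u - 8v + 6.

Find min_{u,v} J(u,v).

-4

J(u,v) separates as P(u) + Q(v) + 6, so its minimum is min P + min Q + 6.
P'(u) = 4u - 4 vanishes at u ∈ {1}; Q'(v) = 4v - 8 vanishes at v ∈ {2}.
Local minima of P (where P''>0): P(1)=-2. Local minima of Q: Q(2)=-8.
So the global minimum of J is P(1) + Q(2) + 6 = -2 − 8 + 6 = -4, attained at (1, 2).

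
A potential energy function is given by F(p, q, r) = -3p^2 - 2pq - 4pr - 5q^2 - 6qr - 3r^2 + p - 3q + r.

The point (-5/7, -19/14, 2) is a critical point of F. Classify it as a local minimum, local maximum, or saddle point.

The Hessian is constant: H = [[-6, -2, -4], [-2, -10, -6], [-4, -6, -6]].
Leading principal minors: Δ₁ = -6, Δ₂ = 56, Δ₃ = -56.
The minors alternate sign starting negative (−, +, −), so H is negative definite: a local maximum.

local maximum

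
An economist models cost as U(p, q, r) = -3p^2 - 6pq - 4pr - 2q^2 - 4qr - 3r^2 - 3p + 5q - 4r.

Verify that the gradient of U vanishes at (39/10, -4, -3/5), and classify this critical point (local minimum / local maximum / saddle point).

∇U = (-6p - 6q - 4r - 3, -6p - 4q - 4r + 5, -4p - 4q - 6r - 4); substituting (39/10, -4, -3/5) gives ∇U = (0, 0, 0), so (39/10, -4, -3/5) is indeed a critical point.
The Hessian is constant: H = [[-6, -6, -4], [-6, -4, -4], [-4, -4, -6]].
Leading principal minors: Δ₁ = -6, Δ₂ = -12, Δ₃ = 40.
The minors fit neither the all-positive nor the alternating-sign pattern, so H is indefinite: a saddle point.

saddle point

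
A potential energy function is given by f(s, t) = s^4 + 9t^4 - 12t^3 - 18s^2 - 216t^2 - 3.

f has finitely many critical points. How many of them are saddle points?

f separates as a function of s plus a function of t, so ∇f=0 decouples.
∂f/∂s = 4s(s - 3)(s + 3) = 0 at s ∈ {-3, 0, 3}; ∂f/∂t = 36t(t - 4)(t + 3) = 0 at t ∈ {-3, 0, 4}.
The Hessian is diagonal: diag(f_ss, f_tt). Second derivatives: f_ss(-3)=72, f_ss(0)=-36, f_ss(3)=72; f_tt(-3)=756, f_tt(0)=-432, f_tt(4)=1008.
Saddle points occur where the two diagonal entries have opposite signs: (-3, 0), (0, -3), (0, 4), (3, 0). Count: 4.

4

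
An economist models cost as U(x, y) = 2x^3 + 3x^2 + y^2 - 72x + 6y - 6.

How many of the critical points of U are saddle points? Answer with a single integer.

U separates as a function of x plus a function of y, so ∇U=0 decouples.
∂U/∂x = 6(x - 3)(x + 4) = 0 at x ∈ {-4, 3}; ∂U/∂y = 2(y + 3) = 0 at y ∈ {-3}.
The Hessian is diagonal: diag(U_xx, U_yy). Second derivatives: U_xx(-4)=-42, U_xx(3)=42; U_yy(-3)=2.
Saddle points occur where the two diagonal entries have opposite signs: (-4, -3). Count: 1.

1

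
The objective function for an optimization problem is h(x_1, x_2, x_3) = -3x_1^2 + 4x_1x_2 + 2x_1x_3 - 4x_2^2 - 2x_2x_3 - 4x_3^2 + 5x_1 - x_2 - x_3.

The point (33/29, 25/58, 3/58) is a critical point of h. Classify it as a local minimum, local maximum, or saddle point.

local maximum

The Hessian is constant: H = [[-6, 4, 2], [4, -8, -2], [2, -2, -8]].
Leading principal minors: Δ₁ = -6, Δ₂ = 32, Δ₃ = -232.
The minors alternate sign starting negative (−, +, −), so H is negative definite: a local maximum.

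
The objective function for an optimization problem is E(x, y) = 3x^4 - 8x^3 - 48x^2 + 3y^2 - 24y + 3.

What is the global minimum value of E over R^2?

-557

E(x,y) separates as P(x) + Q(y) + 3, so its minimum is min P + min Q + 3.
P'(x) = 12x(x - 4)(x + 2) vanishes at x ∈ {-2, 0, 4}; Q'(y) = 6y - 24 vanishes at y ∈ {4}.
Local minima of P (where P''>0): P(-2)=-80, P(4)=-512. Local minima of Q: Q(4)=-48.
So the global minimum of E is P(4) + Q(4) + 3 = -512 − 48 + 3 = -557, attained at (4, 4).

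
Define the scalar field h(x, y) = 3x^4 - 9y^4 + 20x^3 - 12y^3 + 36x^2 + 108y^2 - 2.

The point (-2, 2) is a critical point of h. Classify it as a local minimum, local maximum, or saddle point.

The mixed partial ∂²h/∂x∂y is 0, so the Hessian at any point is diag(h_xx, h_yy) = diag(12(3x^2 + 10x + 6), 36(-3y^2 - 2y + 6)).
At (-2, 2): H = diag(-24, -360).
Both eigenvalues are negative, so H is negative definite: a local maximum.

local maximum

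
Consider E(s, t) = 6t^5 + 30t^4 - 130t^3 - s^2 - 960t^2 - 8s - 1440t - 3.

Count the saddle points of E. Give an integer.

E separates as a function of s plus a function of t, so ∇E=0 decouples.
∂E/∂s = -2(s + 4) = 0 at s ∈ {-4}; ∂E/∂t = 30(t - 4)(t + 1)(t + 3)(t + 4) = 0 at t ∈ {-4, -3, -1, 4}.
The Hessian is diagonal: diag(E_ss, E_tt). Second derivatives: E_ss(-4)=-2; E_tt(-4)=-720, E_tt(-3)=420, E_tt(-1)=-900, E_tt(4)=8400.
Saddle points occur where the two diagonal entries have opposite signs: (-4, -3), (-4, 4). Count: 2.

2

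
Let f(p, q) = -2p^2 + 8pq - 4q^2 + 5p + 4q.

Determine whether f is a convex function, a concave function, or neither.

neither

f is quadratic, so its Hessian is the constant matrix H = [[-4, 8], [8, -8]].
det(H) = -32, tr(H) = -12.
det(H) < 0, so H is indefinite: neither convex nor concave.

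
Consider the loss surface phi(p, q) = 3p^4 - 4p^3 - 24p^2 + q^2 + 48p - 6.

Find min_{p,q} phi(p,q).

phi(p,q) separates as A(p) + B(q) − 6, so its minimum is min A + min B − 6.
A'(p) = 12(p - 2)(p - 1)(p + 2) vanishes at p ∈ {-2, 1, 2}; B'(q) = 2q vanishes at q ∈ {0}.
Local minima of A (where A''>0): A(-2)=-112, A(2)=16. Local minima of B: B(0)=0.
So the global minimum of phi is A(-2) + B(0) − 6 = -112 + 0 − 6 = -118, attained at (-2, 0).

-118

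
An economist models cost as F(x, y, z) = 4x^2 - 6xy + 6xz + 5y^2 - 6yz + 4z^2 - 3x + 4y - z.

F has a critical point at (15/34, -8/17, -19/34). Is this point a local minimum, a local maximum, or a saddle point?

local minimum

The Hessian is constant: H = [[8, -6, 6], [-6, 10, -6], [6, -6, 8]].
Leading principal minors: Δ₁ = 8, Δ₂ = 44, Δ₃ = 136.
All leading minors are positive, so H is positive definite: a local minimum.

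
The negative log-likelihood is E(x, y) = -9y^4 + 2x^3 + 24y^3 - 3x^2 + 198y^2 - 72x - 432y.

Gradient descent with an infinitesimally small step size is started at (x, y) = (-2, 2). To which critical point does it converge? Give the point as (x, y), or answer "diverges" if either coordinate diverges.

(4, 1)

E is separable, so gradient descent decouples: x follows -∂E/∂x, y follows -∂E/∂y.
∂E/∂x = 6(x - 4)(x + 3); at x=-2 this is -36, so x increases.
∂E/∂y = -36(y - 4)(y - 1)(y + 3); at y=2 this is 360, so y decreases.
x converges to its nearest critical value 4 (a local min of the x-part); y converges to 1. The iterate converges to (4, 1).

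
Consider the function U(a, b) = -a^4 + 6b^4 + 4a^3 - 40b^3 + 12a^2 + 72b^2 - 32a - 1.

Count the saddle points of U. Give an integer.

5

U separates as a function of a plus a function of b, so ∇U=0 decouples.
∂U/∂a = -4(a - 4)(a - 1)(a + 2) = 0 at a ∈ {-2, 1, 4}; ∂U/∂b = 24b(b - 3)(b - 2) = 0 at b ∈ {0, 2, 3}.
The Hessian is diagonal: diag(U_aa, U_bb). Second derivatives: U_aa(-2)=-72, U_aa(1)=36, U_aa(4)=-72; U_bb(0)=144, U_bb(2)=-48, U_bb(3)=72.
Saddle points occur where the two diagonal entries have opposite signs: (-2, 0), (-2, 3), (1, 2), (4, 0), (4, 3). Count: 5.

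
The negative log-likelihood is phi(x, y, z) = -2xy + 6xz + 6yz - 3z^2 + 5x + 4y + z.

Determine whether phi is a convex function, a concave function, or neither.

neither

phi is quadratic, so its Hessian is the constant matrix H = [[0, -2, 6], [-2, 0, 6], [6, 6, -6]].
Leading principal minors: 0, -4, -120.
Neither pattern holds ⇒ H is indefinite ⇒ neither convex nor concave.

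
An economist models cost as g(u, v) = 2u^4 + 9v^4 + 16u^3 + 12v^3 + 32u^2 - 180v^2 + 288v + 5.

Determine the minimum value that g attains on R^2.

g(u,v) separates as P(u) + Q(v) + 5, so its minimum is min P + min Q + 5.
P'(u) = 8u(u + 2)(u + 4) vanishes at u ∈ {-4, -2, 0}; Q'(v) = 36(v - 2)(v - 1)(v + 4) vanishes at v ∈ {-4, 1, 2}.
Local minima of P (where P''>0): P(-4)=0, P(0)=0. Local minima of Q: Q(-4)=-2496, Q(2)=96.
So the global minimum of g is P(-4) + Q(-4) + 5 = 0 − 2496 + 5 = -2491, attained at (-4, -4).

-2491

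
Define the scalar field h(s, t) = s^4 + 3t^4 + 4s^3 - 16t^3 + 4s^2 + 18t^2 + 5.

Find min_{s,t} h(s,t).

h(s,t) separates as P(s) + Q(t) + 5, so its minimum is min P + min Q + 5.
P'(s) = 4s(s + 1)(s + 2) vanishes at s ∈ {-2, -1, 0}; Q'(t) = 12t(t - 3)(t - 1) vanishes at t ∈ {0, 1, 3}.
Local minima of P (where P''>0): P(-2)=0, P(0)=0. Local minima of Q: Q(0)=0, Q(3)=-27.
So the global minimum of h is P(-2) + Q(3) + 5 = 0 − 27 + 5 = -22, attained at (-2, 3).

-22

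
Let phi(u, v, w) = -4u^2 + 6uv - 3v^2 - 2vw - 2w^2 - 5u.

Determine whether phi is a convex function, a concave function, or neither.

phi is quadratic, so its Hessian is the constant matrix H = [[-8, 6, 0], [6, -6, -2], [0, -2, -4]].
Leading principal minors: -8, 12, -16.
Signs alternate −, +, − ⇒ H ≺ 0 ⇒ concave.

concave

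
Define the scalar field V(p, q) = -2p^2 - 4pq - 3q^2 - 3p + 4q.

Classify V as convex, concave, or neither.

V is quadratic, so its Hessian is the constant matrix H = [[-4, -4], [-4, -6]].
det(H) = 8, tr(H) = -10.
det(H) > 0 and tr(H) < 0, so H is negative definite everywhere: concave.

concave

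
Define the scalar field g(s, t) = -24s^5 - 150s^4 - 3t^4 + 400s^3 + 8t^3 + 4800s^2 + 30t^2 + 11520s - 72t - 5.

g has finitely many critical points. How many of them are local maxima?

g separates as a function of s plus a function of t, so ∇g=0 decouples.
∂g/∂s = -120(s - 4)(s + 2)(s + 3)(s + 4) = 0 at s ∈ {-4, -3, -2, 4}; ∂g/∂t = -12(t - 3)(t - 1)(t + 2) = 0 at t ∈ {-2, 1, 3}.
The Hessian is diagonal: diag(g_ss, g_tt). Second derivatives: g_ss(-4)=1920, g_ss(-3)=-840, g_ss(-2)=1440, g_ss(4)=-40320; g_tt(-2)=-180, g_tt(1)=72, g_tt(3)=-120.
Local maxima occur where both diagonal entries negative: (-3, -2), (-3, 3), (4, -2), (4, 3). Count: 4.

4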